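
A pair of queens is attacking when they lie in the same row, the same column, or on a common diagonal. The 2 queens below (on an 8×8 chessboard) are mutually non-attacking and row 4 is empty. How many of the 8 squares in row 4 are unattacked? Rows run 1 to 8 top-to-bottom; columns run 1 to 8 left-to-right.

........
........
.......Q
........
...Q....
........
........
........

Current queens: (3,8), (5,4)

(3,8) attacks row 4 at column 8 and diagonals 7.
(5,4) attacks row 4 at column 4 and diagonals 3, 5.
Attacked columns: {3, 4, 5, 7, 8}. Safe: {1, 2, 6}.

3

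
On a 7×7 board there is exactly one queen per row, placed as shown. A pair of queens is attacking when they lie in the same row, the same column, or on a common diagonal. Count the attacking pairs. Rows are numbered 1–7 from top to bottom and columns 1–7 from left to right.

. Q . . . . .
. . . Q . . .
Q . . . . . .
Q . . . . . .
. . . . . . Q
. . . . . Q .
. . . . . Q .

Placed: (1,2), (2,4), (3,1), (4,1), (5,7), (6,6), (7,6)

Same column: (3,1)–(4,1) (column 1); (6,6)–(7,6) (column 6).
Same diagonal: (2,4)–(5,7) (|2−5| = |4−7| = 3); (5,7)–(6,6) (|5−6| = |7−6| = 1).
Total attacking pairs: 4.

4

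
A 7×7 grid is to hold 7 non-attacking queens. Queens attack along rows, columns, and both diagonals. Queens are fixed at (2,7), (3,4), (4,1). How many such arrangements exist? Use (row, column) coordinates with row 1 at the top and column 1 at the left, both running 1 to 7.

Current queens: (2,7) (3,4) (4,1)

Branch on row 1: col 3 → 1; col 5 → 0.
Sum: 1 + 0 = 1.

1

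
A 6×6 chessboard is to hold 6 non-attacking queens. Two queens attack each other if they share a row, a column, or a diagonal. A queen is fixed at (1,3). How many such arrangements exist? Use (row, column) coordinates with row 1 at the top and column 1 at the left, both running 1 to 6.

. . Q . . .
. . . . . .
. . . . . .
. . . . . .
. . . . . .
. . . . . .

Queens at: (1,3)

Branch on row 2: col 1 → 0; col 5 → 0; col 6 → 1.
Sum: 0 + 0 + 1 = 1.

1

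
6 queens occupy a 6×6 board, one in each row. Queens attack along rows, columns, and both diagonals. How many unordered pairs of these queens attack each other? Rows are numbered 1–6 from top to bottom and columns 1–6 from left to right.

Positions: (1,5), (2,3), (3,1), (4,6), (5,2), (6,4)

2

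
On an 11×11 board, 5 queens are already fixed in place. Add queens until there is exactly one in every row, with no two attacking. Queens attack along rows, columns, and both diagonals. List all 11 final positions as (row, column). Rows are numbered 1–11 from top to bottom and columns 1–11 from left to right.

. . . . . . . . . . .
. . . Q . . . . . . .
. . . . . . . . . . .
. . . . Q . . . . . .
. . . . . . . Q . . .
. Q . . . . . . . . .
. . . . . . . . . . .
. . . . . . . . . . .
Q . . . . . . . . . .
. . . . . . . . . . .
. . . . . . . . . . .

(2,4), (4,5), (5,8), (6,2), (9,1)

(1,6) (2,4) (3,9) (4,5) (5,8) (6,2) (7,11) (8,3) (9,1) (10,7) (11,10)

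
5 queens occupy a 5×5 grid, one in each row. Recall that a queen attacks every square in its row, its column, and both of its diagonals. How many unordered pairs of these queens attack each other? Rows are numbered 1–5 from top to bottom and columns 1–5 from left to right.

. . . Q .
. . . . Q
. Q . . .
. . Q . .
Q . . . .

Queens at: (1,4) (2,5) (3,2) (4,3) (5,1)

4

Same diagonal: (1,4)–(2,5) (|1−2| = |4−5| = 1); (1,4)–(3,2) (|1−3| = |4−2| = 2); (2,5)–(4,3) (|2−4| = |5−3| = 2); (3,2)–(4,3) (|3−4| = |2−3| = 1).
Total attacking pairs: 4.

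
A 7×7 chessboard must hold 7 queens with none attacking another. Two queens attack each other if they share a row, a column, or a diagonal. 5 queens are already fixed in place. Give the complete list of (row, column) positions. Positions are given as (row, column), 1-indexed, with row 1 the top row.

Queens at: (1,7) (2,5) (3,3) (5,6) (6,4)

(1,7) (2,5) (3,3) (4,1) (5,6) (6,4) (7,2)

Row 4: attacked by (1,7)→{4,7}; (2,5)→{3,5,7}; (3,3)→{2,3,4}; (5,6)→{5,6,7}; (6,4)→{2,4,6}. Safe: 1. Place at column 1.
Row 7: attacked by (1,7)→{1,7}; (2,5)→{5}; (3,3)→{3,7}; (4,1)→{1,4}; (5,6)→{4,6}; (6,4)→{3,4,5}. Safe: 2. Place at column 2.
Columns [7, 5, 3, 1, 6, 4, 2], r−c [-6, -3, 0, 3, -1, 2, 5], r+c [8, 7, 6, 5, 11, 10, 9] are all distinct, so no two queens attack.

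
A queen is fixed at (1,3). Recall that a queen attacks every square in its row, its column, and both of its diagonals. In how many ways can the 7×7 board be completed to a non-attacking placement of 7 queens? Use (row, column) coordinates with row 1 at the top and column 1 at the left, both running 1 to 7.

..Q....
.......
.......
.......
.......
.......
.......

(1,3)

Branch on row 2: col 1 → 2; col 5 → 1; col 6 → 1; col 7 → 2.
Sum: 2 + 1 + 1 + 2 = 6.

6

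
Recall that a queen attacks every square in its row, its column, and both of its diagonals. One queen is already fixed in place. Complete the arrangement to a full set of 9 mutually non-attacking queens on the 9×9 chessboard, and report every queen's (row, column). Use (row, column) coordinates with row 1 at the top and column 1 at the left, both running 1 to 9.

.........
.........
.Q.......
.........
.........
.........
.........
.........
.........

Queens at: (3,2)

(1,7) (2,4) (3,2) (4,5) (5,8) (6,1) (7,3) (8,6) (9,9)

Row 1: attacked by (3,2)→{2,4}. Safe: 1, 3, 5, 6, 7, 8, 9. Place at column 7.
Row 2: attacked by (1,7)→{6,7,8}; (3,2)→{1,2,3}. Safe: 4, 5, 9. Place at column 4.
Row 4: attacked by (1,7)→{4,7}; (2,4)→{2,4,6}; (3,2)→{1,2,3}. Safe: 5, 8, 9. Place at column 5.
Row 5: attacked by (1,7)→{3,7}; (2,4)→{1,4,7}; (3,2)→{2,4}; (4,5)→{4,5,6}. Safe: 8, 9. Place at column 8.
Row 6: attacked by (1,7)→{2,7}; (2,4)→{4,8}; (3,2)→{2,5}; (4,5)→{3,5,7}; (5,8)→{7,8,9}. Safe: 1, 6. Place at column 1.
Row 7: attacked by (1,7)→{1,7}; (2,4)→{4,9}; (3,2)→{2,6}; (4,5)→{2,5,8}; (5,8)→{6,8}; (6,1)→{1,2}. Safe: 3. Place at column 3.
Row 8: attacked by (1,7)→{7}; (2,4)→{4}; (3,2)→{2,7}; (4,5)→{1,5,9}; (5,8)→{5,8}; (6,1)→{1,3}; (7,3)→{2,3,4}. Safe: 6. Place at column 6.
Row 9: attacked by (1,7)→{7}; (2,4)→{4}; (3,2)→{2,8}; (4,5)→{5}; (5,8)→{4,8}; (6,1)→{1,4}; (7,3)→{1,3,5}; (8,6)→{5,6,7}. Safe: 9. Place at column 9.
Columns [7, 4, 2, 5, 8, 1, 3, 6, 9], r−c [-6, -2, 1, -1, -3, 5, 4, 2, 0], r+c [8, 6, 5, 9, 13, 7, 10, 14, 18] are all distinct, so no two queens attack.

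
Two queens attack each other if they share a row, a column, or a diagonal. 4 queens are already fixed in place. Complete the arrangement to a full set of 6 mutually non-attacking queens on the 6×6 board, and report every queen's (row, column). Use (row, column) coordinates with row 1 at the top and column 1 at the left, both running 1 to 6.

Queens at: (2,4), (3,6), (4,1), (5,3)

(1,2) (2,4) (3,6) (4,1) (5,3) (6,5)

Row 1: attacked by (2,4)→{3,4,5}; (3,6)→{4,6}; (4,1)→{1,4}; (5,3)→{3}. Safe: 2. Place at column 2.
Row 6: attacked by (1,2)→{2}; (2,4)→{4}; (3,6)→{3,6}; (4,1)→{1,3}; (5,3)→{2,3,4}. Safe: 5. Place at column 5.
Columns [2, 4, 6, 1, 3, 5], r−c [-1, -2, -3, 3, 2, 1], r+c [3, 6, 9, 5, 8, 11] are all distinct, so no two queens attack.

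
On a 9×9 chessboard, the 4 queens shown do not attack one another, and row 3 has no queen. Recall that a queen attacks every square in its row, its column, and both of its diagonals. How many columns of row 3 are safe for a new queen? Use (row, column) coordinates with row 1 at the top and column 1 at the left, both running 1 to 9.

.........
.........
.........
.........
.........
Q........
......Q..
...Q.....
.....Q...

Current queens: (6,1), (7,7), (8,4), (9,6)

3

(6,1) attacks row 3 at column 1 and diagonals 4.
(7,7) attacks row 3 at column 7 and diagonals 3.
(8,4) attacks row 3 at column 4 and diagonals 9.
(9,6) attacks row 3 at column 6.
Attacked columns: {1, 3, 4, 6, 7, 9}. Safe: {2, 5, 8}.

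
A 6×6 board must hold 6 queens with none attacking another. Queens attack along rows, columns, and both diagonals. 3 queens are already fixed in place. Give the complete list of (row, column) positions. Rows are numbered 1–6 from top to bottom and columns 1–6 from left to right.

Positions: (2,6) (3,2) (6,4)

Row 1: attacked by (2,6)→{5,6}; (3,2)→{2,4}; (6,4)→{4}. Safe: 1, 3. Place at column 3.
Row 4: attacked by (1,3)→{3,6}; (2,6)→{4,6}; (3,2)→{1,2,3}; (6,4)→{2,4,6}. Safe: 5. Place at column 5.
Row 5: attacked by (1,3)→{3}; (2,6)→{3,6}; (3,2)→{2,4}; (4,5)→{4,5,6}; (6,4)→{3,4,5}. Safe: 1. Place at column 1.
Columns [3, 6, 2, 5, 1, 4], r−c [-2, -4, 1, -1, 4, 2], r+c [4, 8, 5, 9, 6, 10] are all distinct, so no two queens attack.

(1,3) (2,6) (3,2) (4,5) (5,1) (6,4)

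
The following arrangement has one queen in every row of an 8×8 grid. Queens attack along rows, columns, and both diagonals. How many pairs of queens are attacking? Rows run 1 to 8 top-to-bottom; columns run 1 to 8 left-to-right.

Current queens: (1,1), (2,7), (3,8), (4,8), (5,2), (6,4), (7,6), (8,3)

3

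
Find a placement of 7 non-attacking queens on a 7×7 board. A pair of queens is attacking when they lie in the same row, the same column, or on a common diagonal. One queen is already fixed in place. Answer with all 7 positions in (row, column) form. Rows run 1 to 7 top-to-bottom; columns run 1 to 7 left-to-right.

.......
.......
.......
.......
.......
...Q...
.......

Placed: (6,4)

Row 1: attacked by (6,4)→{4}. Safe: 1, 2, 3, 5, 6, 7. Place at column 1.
Row 2: attacked by (1,1)→{1,2}; (6,4)→{4}. Safe: 3, 5, 6, 7. Place at column 3.
Row 3: attacked by (1,1)→{1,3}; (2,3)→{2,3,4}; (6,4)→{1,4,7}. Safe: 5, 6. Place at column 5.
Row 4: attacked by (1,1)→{1,4}; (2,3)→{1,3,5}; (3,5)→{4,5,6}; (6,4)→{2,4,6}. Safe: 7. Place at column 7.
Row 5: attacked by (1,1)→{1,5}; (2,3)→{3,6}; (3,5)→{3,5,7}; (4,7)→{6,7}; (6,4)→{3,4,5}. Safe: 2. Place at column 2.
Row 7: attacked by (1,1)→{1,7}; (2,3)→{3}; (3,5)→{1,5}; (4,7)→{4,7}; (5,2)→{2,4}; (6,4)→{3,4,5}. Safe: 6. Place at column 6.
Columns [1, 3, 5, 7, 2, 4, 6], r−c [0, -1, -2, -3, 3, 2, 1], r+c [2, 5, 8, 11, 7, 10, 13] are all distinct, so no two queens attack.

(1,1) (2,3) (3,5) (4,7) (5,2) (6,4) (7,6)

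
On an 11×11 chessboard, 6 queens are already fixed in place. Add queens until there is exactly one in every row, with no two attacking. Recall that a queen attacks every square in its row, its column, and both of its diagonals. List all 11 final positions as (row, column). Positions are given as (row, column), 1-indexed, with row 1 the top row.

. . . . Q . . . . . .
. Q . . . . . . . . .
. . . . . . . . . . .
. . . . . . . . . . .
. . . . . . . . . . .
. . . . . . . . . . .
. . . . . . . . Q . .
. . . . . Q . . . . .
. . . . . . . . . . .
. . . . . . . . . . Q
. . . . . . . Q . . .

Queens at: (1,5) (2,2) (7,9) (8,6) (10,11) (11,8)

(1,5) (2,2) (3,10) (4,7) (5,4) (6,1) (7,9) (8,6) (9,3) (10,11) (11,8)

Row 3: attacked by (1,5)→{3,5,7}; (2,2)→{1,2,3}; (7,9)→{5,9}; (8,6)→{1,6,11}; (10,11)→{4,11}; (11,8)→{8}. Safe: 10. Place at column 10.
Row 4: attacked by (1,5)→{2,5,8}; (2,2)→{2,4}; (3,10)→{9,10,11}; (7,9)→{6,9}; (8,6)→{2,6,10}; (10,11)→{5,11}; (11,8)→{1,8}. Safe: 3, 7. Place at column 7.
Row 5: attacked by (1,5)→{1,5,9}; (2,2)→{2,5}; (3,10)→{8,10}; (4,7)→{6,7,8}; (7,9)→{7,9,11}; (8,6)→{3,6,9}; (10,11)→{6,11}; (11,8)→{2,8}. Safe: 4. Place at column 4.
Row 6: attacked by (1,5)→{5,10}; (2,2)→{2,6}; (3,10)→{7,10}; (4,7)→{5,7,9}; (5,4)→{3,4,5}; (7,9)→{8,9,10}; (8,6)→{4,6,8}; (10,11)→{7,11}; (11,8)→{3,8}. Safe: 1. Place at column 1.
Row 9: attacked by (1,5)→{5}; (2,2)→{2,9}; (3,10)→{4,10}; (4,7)→{2,7}; (5,4)→{4,8}; (6,1)→{1,4}; (7,9)→{7,9,11}; (8,6)→{5,6,7}; (10,11)→{10,11}; (11,8)→{6,8,10}. Safe: 3. Place at column 3.
Columns [5, 2, 10, 7, 4, 1, 9, 6, 3, 11, 8], r−c [-4, 0, -7, -3, 1, 5, -2, 2, 6, -1, 3], r+c [6, 4, 13, 11, 9, 7, 16, 14, 12, 21, 19] are all distinct, so no two queens attack.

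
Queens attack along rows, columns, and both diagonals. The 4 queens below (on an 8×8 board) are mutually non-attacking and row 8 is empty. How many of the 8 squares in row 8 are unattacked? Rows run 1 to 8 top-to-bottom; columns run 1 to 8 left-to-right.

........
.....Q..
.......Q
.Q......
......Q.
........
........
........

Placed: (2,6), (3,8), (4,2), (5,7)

2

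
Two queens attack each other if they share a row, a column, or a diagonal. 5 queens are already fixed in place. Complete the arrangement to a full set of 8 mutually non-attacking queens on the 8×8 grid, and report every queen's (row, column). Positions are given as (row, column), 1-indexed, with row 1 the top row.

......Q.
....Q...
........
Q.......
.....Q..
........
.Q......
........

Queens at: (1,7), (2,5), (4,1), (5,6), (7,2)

(1,7) (2,5) (3,3) (4,1) (5,6) (6,8) (7,2) (8,4)

Row 3: attacked by (1,7)→{5,7}; (2,5)→{4,5,6}; (4,1)→{1,2}; (5,6)→{4,6,8}; (7,2)→{2,6}. Safe: 3. Place at column 3.
Row 6: attacked by (1,7)→{2,7}; (2,5)→{1,5}; (3,3)→{3,6}; (4,1)→{1,3}; (5,6)→{5,6,7}; (7,2)→{1,2,3}. Safe: 4, 8. Place at column 8.
Row 8: attacked by (1,7)→{7}; (2,5)→{5}; (3,3)→{3,8}; (4,1)→{1,5}; (5,6)→{3,6}; (6,8)→{6,8}; (7,2)→{1,2,3}. Safe: 4. Place at column 4.
Columns [7, 5, 3, 1, 6, 8, 2, 4], r−c [-6, -3, 0, 3, -1, -2, 5, 4], r+c [8, 7, 6, 5, 11, 14, 9, 12] are all distinct, so no two queens attack.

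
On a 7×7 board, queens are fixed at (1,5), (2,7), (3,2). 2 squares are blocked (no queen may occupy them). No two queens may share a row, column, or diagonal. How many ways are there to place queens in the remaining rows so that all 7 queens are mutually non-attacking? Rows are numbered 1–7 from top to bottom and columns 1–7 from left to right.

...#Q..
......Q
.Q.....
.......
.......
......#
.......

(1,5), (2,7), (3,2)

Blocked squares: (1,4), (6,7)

2

Branch on row 4: col 4 → 1; col 6 → 1.
Sum: 1 + 1 = 2.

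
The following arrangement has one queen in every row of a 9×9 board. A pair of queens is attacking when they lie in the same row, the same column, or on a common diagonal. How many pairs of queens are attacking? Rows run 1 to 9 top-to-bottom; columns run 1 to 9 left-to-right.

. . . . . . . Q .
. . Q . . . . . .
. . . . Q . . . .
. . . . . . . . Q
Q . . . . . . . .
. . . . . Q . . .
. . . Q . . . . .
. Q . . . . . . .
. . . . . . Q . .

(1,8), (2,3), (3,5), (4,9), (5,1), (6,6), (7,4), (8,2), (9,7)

0

All columns are distinct and no two queens satisfy |Δrow| = |Δcol|, so no pair attacks.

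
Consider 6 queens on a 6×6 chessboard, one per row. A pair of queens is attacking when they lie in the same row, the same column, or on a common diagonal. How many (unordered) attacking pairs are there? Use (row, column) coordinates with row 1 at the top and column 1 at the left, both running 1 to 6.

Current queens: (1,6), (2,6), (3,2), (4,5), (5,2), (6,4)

3

Same column: (1,6)–(2,6) (column 6); (3,2)–(5,2) (column 2).
Same diagonal: (1,6)–(5,2) (|1−5| = |6−2| = 4).
Total attacking pairs: 3.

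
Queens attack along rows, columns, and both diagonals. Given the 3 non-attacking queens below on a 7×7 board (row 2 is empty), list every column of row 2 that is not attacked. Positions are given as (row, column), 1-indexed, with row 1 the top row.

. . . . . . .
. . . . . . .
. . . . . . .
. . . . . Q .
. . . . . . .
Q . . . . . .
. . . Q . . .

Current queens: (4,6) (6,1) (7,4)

(4,6) attacks row 2 at column 6 and diagonals 4.
(6,1) attacks row 2 at column 1 and diagonals 5.
(7,4) attacks row 2 at column 4.
Attacked columns: {1, 4, 5, 6}. Safe: {2, 3, 7}.

columns 2, 3, 7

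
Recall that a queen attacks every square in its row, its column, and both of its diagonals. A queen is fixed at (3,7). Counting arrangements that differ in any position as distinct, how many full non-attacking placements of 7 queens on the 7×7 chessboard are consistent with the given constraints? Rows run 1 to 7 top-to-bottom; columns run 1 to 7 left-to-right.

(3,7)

Branch on row 1: col 1 → 1; col 2 → 1; col 3 → 1; col 4 → 1; col 6 → 2.
Sum: 1 + 1 + 1 + 1 + 2 = 6.

6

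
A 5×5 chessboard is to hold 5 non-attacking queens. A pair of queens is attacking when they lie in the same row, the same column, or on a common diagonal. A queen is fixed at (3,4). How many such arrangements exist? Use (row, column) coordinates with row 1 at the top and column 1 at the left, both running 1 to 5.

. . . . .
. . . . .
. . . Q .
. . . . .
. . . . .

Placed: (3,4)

Branch on row 1: col 1 → 0; col 3 → 1; col 5 → 1.
Sum: 0 + 1 + 1 = 2.

2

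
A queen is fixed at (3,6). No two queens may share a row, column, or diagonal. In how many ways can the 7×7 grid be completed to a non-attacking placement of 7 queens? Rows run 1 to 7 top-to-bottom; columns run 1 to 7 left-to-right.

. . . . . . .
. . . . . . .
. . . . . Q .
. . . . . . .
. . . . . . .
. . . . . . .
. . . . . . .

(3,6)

Branch on row 1: col 1 → 0; col 2 → 1; col 3 → 2; col 5 → 2; col 7 → 1.
Sum: 0 + 1 + 2 + 2 + 1 = 6.

6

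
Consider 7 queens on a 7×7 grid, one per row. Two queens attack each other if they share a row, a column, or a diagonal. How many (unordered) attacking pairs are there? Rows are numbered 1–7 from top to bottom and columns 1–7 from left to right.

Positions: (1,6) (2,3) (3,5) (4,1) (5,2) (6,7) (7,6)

6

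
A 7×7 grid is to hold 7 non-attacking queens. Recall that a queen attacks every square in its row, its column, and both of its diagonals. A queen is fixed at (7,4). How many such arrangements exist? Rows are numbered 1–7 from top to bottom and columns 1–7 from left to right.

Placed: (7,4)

6

Branch on row 1: col 1 → 1; col 2 → 1; col 3 → 1; col 5 → 1; col 6 → 1; col 7 → 1.
Sum: 1 + 1 + 1 + 1 + 1 + 1 = 6.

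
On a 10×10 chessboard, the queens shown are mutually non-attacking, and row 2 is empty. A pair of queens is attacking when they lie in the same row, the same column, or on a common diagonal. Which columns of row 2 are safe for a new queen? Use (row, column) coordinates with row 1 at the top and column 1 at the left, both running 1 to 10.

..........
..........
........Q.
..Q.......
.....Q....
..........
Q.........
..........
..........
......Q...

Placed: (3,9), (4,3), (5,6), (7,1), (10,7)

(3,9) attacks row 2 at column 9 and diagonals 8, 10.
(4,3) attacks row 2 at column 3 and diagonals 1, 5.
(5,6) attacks row 2 at column 6 and diagonals 3, 9.
(7,1) attacks row 2 at column 1 and diagonals 6.
(10,7) attacks row 2 at column 7.
Attacked columns: {1, 3, 5, 6, 7, 8, 9, 10}. Safe: {2, 4}.

columns 2, 4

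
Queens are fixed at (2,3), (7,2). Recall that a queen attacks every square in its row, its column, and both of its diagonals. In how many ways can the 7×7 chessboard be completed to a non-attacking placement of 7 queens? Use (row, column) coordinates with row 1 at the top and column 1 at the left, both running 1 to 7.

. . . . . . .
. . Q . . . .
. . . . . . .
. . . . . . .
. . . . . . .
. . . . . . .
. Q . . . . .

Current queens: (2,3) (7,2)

Branch on row 1: col 1 → 0; col 5 → 0; col 6 → 3; col 7 → 0.
Sum: 0 + 0 + 3 + 0 = 3.

3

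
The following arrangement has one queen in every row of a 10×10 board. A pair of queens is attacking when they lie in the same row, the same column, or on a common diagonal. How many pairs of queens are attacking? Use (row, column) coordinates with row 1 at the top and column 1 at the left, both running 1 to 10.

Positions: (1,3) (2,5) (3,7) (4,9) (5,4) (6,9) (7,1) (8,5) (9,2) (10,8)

4

Same column: (2,5)–(8,5) (column 5); (4,9)–(6,9) (column 9).
Same diagonal: (2,5)–(6,9) (|2−6| = |5−9| = 4); (4,9)–(8,5) (|4−8| = |9−5| = 4).
Total attacking pairs: 4.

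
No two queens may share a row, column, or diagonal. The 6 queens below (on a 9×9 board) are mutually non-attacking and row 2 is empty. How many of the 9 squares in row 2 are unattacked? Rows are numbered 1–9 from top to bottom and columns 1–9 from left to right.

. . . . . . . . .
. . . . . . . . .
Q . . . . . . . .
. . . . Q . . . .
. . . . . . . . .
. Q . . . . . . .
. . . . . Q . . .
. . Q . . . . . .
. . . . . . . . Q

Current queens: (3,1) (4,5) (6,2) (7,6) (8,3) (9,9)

2

(3,1) attacks row 2 at column 1 and diagonals 2.
(4,5) attacks row 2 at column 5 and diagonals 3, 7.
(6,2) attacks row 2 at column 2 and diagonals 6.
(7,6) attacks row 2 at column 6 and diagonals 1.
(8,3) attacks row 2 at column 3 and diagonals 9.
(9,9) attacks row 2 at column 9 and diagonals 2.
Attacked columns: {1, 2, 3, 5, 6, 7, 9}. Safe: {4, 8}.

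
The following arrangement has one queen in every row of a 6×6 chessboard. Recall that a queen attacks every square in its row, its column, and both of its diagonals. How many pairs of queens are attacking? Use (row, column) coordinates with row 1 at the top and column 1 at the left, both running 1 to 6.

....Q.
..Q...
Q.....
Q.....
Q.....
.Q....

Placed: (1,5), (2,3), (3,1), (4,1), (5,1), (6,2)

6

Same column: (3,1)–(4,1) (column 1); (3,1)–(5,1) (column 1); (4,1)–(5,1) (column 1).
Same diagonal: (1,5)–(5,1) (|1−5| = |5−1| = 4); (2,3)–(4,1) (|2−4| = |3−1| = 2); (5,1)–(6,2) (|5−6| = |1−2| = 1).
Total attacking pairs: 6.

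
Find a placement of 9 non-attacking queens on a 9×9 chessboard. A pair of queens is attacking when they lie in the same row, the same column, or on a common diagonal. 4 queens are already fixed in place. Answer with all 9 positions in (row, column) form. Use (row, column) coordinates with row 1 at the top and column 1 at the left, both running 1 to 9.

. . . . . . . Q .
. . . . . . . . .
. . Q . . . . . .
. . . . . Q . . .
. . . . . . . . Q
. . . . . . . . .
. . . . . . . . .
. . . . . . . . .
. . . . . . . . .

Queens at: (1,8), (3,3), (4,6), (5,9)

(1,8) (2,5) (3,3) (4,6) (5,9) (6,7) (7,1) (8,4) (9,2)

Row 2: attacked by (1,8)→{7,8,9}; (3,3)→{2,3,4}; (4,6)→{4,6,8}; (5,9)→{6,9}. Safe: 1, 5. Place at column 5.
Row 6: attacked by (1,8)→{3,8}; (2,5)→{1,5,9}; (3,3)→{3,6}; (4,6)→{4,6,8}; (5,9)→{8,9}. Safe: 2, 7. Place at column 7.
Row 7: attacked by (1,8)→{2,8}; (2,5)→{5}; (3,3)→{3,7}; (4,6)→{3,6,9}; (5,9)→{7,9}; (6,7)→{6,7,8}. Safe: 1, 4. Place at column 1.
Row 8: attacked by (1,8)→{1,8}; (2,5)→{5}; (3,3)→{3,8}; (4,6)→{2,6}; (5,9)→{6,9}; (6,7)→{5,7,9}; (7,1)→{1,2}. Safe: 4. Place at column 4.
Row 9: attacked by (1,8)→{8}; (2,5)→{5}; (3,3)→{3,9}; (4,6)→{1,6}; (5,9)→{5,9}; (6,7)→{4,7}; (7,1)→{1,3}; (8,4)→{3,4,5}. Safe: 2. Place at column 2.
Columns [8, 5, 3, 6, 9, 7, 1, 4, 2], r−c [-7, -3, 0, -2, -4, -1, 6, 4, 7], r+c [9, 7, 6, 10, 14, 13, 8, 12, 11] are all distinct, so no two queens attack.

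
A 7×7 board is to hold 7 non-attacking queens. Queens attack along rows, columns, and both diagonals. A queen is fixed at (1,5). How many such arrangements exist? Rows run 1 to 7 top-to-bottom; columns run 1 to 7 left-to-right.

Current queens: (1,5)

Branch on row 2: col 1 → 2; col 2 → 1; col 3 → 1; col 7 → 2.
Sum: 2 + 1 + 1 + 2 = 6.

6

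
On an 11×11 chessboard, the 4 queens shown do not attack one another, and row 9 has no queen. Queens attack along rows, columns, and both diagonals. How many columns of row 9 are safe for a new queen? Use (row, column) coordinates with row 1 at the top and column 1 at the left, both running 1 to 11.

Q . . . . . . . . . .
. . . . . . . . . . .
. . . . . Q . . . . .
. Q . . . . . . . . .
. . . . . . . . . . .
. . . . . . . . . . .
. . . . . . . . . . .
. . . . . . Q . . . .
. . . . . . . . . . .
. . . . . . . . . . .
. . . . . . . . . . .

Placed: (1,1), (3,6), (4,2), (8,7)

(1,1) attacks row 9 at column 1 and diagonals 9.
(3,6) attacks row 9 at column 6.
(4,2) attacks row 9 at column 2 and diagonals 7.
(8,7) attacks row 9 at column 7 and diagonals 6, 8.
Attacked columns: {1, 2, 6, 7, 8, 9}. Safe: {3, 4, 5, 10, 11}.

5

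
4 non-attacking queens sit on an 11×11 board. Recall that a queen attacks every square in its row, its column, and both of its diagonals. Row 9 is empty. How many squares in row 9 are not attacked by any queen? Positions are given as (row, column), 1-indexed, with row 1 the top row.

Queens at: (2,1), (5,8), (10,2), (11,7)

(2,1) attacks row 9 at column 1 and diagonals 8.
(5,8) attacks row 9 at column 8 and diagonals 4.
(10,2) attacks row 9 at column 2 and diagonals 1, 3.
(11,7) attacks row 9 at column 7 and diagonals 5, 9.
Attacked columns: {1, 2, 3, 4, 5, 7, 8, 9}. Safe: {6, 10, 11}.

3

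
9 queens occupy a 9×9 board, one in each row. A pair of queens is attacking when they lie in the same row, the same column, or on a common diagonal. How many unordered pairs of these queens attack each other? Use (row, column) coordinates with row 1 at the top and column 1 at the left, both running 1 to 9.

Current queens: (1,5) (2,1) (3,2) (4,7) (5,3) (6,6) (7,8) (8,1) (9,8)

5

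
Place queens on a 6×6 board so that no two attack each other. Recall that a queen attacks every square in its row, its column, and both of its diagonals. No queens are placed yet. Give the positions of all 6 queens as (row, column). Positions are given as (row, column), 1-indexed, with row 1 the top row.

Row 1: Safe: 1, 2, 3, 4, 5, 6. Place at column 2.
Row 2: attacked by (1,2)→{1,2,3}. Safe: 4, 5, 6. Place at column 4.
Row 3: attacked by (1,2)→{2,4}; (2,4)→{3,4,5}. Safe: 1, 6. Place at column 6.
Row 4: attacked by (1,2)→{2,5}; (2,4)→{2,4,6}; (3,6)→{5,6}. Safe: 1, 3. Place at column 1.
Row 5: attacked by (1,2)→{2,6}; (2,4)→{1,4}; (3,6)→{4,6}; (4,1)→{1,2}. Safe: 3, 5. Place at column 3.
Row 6: attacked by (1,2)→{2}; (2,4)→{4}; (3,6)→{3,6}; (4,1)→{1,3}; (5,3)→{2,3,4}. Safe: 5. Place at column 5.
Columns [2, 4, 6, 1, 3, 5], r−c [-1, -2, -3, 3, 2, 1], r+c [3, 6, 9, 5, 8, 11] are all distinct, so no two queens attack.

(1,2) (2,4) (3,6) (4,1) (5,3) (6,5)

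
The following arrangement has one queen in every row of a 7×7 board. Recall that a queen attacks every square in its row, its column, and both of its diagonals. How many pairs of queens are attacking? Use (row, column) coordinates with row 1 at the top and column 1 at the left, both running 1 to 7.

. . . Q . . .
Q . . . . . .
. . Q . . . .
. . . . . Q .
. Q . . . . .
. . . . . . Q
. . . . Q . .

All columns are distinct and no two queens satisfy |Δrow| = |Δcol|, so no pair attacks.

0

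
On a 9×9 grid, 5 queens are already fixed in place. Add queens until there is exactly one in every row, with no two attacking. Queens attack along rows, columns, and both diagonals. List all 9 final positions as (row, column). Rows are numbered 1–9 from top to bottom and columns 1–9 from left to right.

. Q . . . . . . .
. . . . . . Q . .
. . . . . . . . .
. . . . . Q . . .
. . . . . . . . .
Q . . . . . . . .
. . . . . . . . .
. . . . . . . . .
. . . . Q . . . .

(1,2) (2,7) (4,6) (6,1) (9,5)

(1,2) (2,7) (3,9) (4,6) (5,3) (6,1) (7,4) (8,8) (9,5)

Row 3: attacked by (1,2)→{2,4}; (2,7)→{6,7,8}; (4,6)→{5,6,7}; (6,1)→{1,4}; (9,5)→{5}. Safe: 3, 9. Place at column 9.
Row 5: attacked by (1,2)→{2,6}; (2,7)→{4,7}; (3,9)→{7,9}; (4,6)→{5,6,7}; (6,1)→{1,2}; (9,5)→{1,5,9}. Safe: 3, 8. Place at column 3.
Row 7: attacked by (1,2)→{2,8}; (2,7)→{2,7}; (3,9)→{5,9}; (4,6)→{3,6,9}; (5,3)→{1,3,5}; (6,1)→{1,2}; (9,5)→{3,5,7}. Safe: 4. Place at column 4.
Row 8: attacked by (1,2)→{2,9}; (2,7)→{1,7}; (3,9)→{4,9}; (4,6)→{2,6}; (5,3)→{3,6}; (6,1)→{1,3}; (7,4)→{3,4,5}; (9,5)→{4,5,6}. Safe: 8. Place at column 8.
Columns [2, 7, 9, 6, 3, 1, 4, 8, 5], r−c [-1, -5, -6, -2, 2, 5, 3, 0, 4], r+c [3, 9, 12, 10, 8, 7, 11, 16, 14] are all distinct, so no two queens attack.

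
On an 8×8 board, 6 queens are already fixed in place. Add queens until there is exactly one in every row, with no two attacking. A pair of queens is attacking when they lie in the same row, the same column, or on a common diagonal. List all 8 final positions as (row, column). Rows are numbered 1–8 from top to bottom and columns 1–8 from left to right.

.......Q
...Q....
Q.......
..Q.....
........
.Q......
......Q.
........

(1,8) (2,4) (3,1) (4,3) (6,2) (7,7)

Row 5: attacked by (1,8)→{4,8}; (2,4)→{1,4,7}; (3,1)→{1,3}; (4,3)→{2,3,4}; (6,2)→{1,2,3}; (7,7)→{5,7}. Safe: 6. Place at column 6.
Row 8: attacked by (1,8)→{1,8}; (2,4)→{4}; (3,1)→{1,6}; (4,3)→{3,7}; (5,6)→{3,6}; (6,2)→{2,4}; (7,7)→{6,7,8}. Safe: 5. Place at column 5.
Columns [8, 4, 1, 3, 6, 2, 7, 5], r−c [-7, -2, 2, 1, -1, 4, 0, 3], r+c [9, 6, 4, 7, 11, 8, 14, 13] are all distinct, so no two queens attack.

(1,8) (2,4) (3,1) (4,3) (5,6) (6,2) (7,7) (8,5)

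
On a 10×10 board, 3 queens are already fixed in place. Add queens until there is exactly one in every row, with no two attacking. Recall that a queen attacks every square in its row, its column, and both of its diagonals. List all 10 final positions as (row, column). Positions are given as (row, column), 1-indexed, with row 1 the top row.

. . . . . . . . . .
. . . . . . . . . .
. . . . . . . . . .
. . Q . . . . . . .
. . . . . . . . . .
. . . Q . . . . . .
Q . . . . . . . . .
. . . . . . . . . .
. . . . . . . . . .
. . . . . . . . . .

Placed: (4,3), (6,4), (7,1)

(1,5) (2,7) (3,9) (4,3) (5,8) (6,4) (7,1) (8,10) (9,2) (10,6)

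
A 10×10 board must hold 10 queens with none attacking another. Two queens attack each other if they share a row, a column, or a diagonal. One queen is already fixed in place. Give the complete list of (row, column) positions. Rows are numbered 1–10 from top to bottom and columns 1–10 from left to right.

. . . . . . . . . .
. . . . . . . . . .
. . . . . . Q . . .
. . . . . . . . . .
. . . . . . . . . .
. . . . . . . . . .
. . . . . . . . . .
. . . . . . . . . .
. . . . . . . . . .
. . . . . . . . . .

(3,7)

Row 1: attacked by (3,7)→{5,7,9}. Safe: 1, 2, 3, 4, 6, 8, 10. Place at column 8.
Row 2: attacked by (1,8)→{7,8,9}; (3,7)→{6,7,8}. Safe: 1, 2, 3, 4, 5, 10. Place at column 5.
Row 4: attacked by (1,8)→{5,8}; (2,5)→{3,5,7}; (3,7)→{6,7,8}. Safe: 1, 2, 4, 9, 10. Place at column 1.
Row 5: attacked by (1,8)→{4,8}; (2,5)→{2,5,8}; (3,7)→{5,7,9}; (4,1)→{1,2}. Safe: 3, 6, 10. Place at column 10.
Row 6: attacked by (1,8)→{3,8}; (2,5)→{1,5,9}; (3,7)→{4,7,10}; (4,1)→{1,3}; (5,10)→{9,10}. Safe: 2, 6. Place at column 2.
Row 7: attacked by (1,8)→{2,8}; (2,5)→{5,10}; (3,7)→{3,7}; (4,1)→{1,4}; (5,10)→{8,10}; (6,2)→{1,2,3}. Safe: 6, 9. Place at column 6.
Row 8: attacked by (1,8)→{1,8}; (2,5)→{5}; (3,7)→{2,7}; (4,1)→{1,5}; (5,10)→{7,10}; (6,2)→{2,4}; (7,6)→{5,6,7}. Safe: 3, 9. Place at column 3.
Row 9: attacked by (1,8)→{8}; (2,5)→{5}; (3,7)→{1,7}; (4,1)→{1,6}; (5,10)→{6,10}; (6,2)→{2,5}; (7,6)→{4,6,8}; (8,3)→{2,3,4}. Safe: 9. Place at column 9.
Row 10: attacked by (1,8)→{8}; (2,5)→{5}; (3,7)→{7}; (4,1)→{1,7}; (5,10)→{5,10}; (6,2)→{2,6}; (7,6)→{3,6,9}; (8,3)→{1,3,5}; (9,9)→{8,9,10}. Safe: 4. Place at column 4.
Columns [8, 5, 7, 1, 10, 2, 6, 3, 9, 4], r−c [-7, -3, -4, 3, -5, 4, 1, 5, 0, 6], r+c [9, 7, 10, 5, 15, 8, 13, 11, 18, 14] are all distinct, so no two queens attack.

(1,8) (2,5) (3,7) (4,1) (5,10) (6,2) (7,6) (8,3) (9,9) (10,4)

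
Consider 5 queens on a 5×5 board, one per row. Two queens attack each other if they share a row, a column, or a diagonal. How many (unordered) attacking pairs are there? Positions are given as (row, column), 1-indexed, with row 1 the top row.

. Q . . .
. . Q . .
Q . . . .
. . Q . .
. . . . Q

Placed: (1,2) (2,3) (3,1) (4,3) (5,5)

2

Same column: (2,3)–(4,3) (column 3).
Same diagonal: (1,2)–(2,3) (|1−2| = |2−3| = 1).
Total attacking pairs: 2.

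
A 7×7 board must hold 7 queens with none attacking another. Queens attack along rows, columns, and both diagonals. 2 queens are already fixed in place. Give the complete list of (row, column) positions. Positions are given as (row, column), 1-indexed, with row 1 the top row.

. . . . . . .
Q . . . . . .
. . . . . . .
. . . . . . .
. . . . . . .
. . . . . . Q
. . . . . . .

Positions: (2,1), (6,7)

Row 1: attacked by (2,1)→{1,2}; (6,7)→{2,7}. Safe: 3, 4, 5, 6. Place at column 3.
Row 3: attacked by (1,3)→{1,3,5}; (2,1)→{1,2}; (6,7)→{4,7}. Safe: 6. Place at column 6.
Row 4: attacked by (1,3)→{3,6}; (2,1)→{1,3}; (3,6)→{5,6,7}; (6,7)→{5,7}. Safe: 2, 4. Place at column 2.
Row 5: attacked by (1,3)→{3,7}; (2,1)→{1,4}; (3,6)→{4,6}; (4,2)→{1,2,3}; (6,7)→{6,7}. Safe: 5. Place at column 5.
Row 7: attacked by (1,3)→{3}; (2,1)→{1,6}; (3,6)→{2,6}; (4,2)→{2,5}; (5,5)→{3,5,7}; (6,7)→{6,7}. Safe: 4. Place at column 4.
Columns [3, 1, 6, 2, 5, 7, 4], r−c [-2, 1, -3, 2, 0, -1, 3], r+c [4, 3, 9, 6, 10, 13, 11] are all distinct, so no two queens attack.

(1,3) (2,1) (3,6) (4,2) (5,5) (6,7) (7,4)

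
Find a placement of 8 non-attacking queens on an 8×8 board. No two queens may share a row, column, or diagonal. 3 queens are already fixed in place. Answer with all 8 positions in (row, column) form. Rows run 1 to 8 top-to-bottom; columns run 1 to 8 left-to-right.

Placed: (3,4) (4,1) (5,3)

(1,5) (2,7) (3,4) (4,1) (5,3) (6,8) (7,6) (8,2)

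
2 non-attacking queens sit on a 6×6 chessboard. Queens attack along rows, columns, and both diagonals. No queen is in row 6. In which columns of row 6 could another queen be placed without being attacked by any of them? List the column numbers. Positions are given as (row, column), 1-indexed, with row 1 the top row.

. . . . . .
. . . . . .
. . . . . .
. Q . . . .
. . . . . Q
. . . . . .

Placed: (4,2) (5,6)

(4,2) attacks row 6 at column 2 and diagonals 4.
(5,6) attacks row 6 at column 6 and diagonals 5.
Attacked columns: {2, 4, 5, 6}. Safe: {1, 3}.

columns 1, 3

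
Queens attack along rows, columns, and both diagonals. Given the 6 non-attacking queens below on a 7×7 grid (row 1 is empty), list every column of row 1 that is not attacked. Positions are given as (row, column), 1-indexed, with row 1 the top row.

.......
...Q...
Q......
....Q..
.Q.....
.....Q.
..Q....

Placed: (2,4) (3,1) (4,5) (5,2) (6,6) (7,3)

columns 7

(2,4) attacks row 1 at column 4 and diagonals 3, 5.
(3,1) attacks row 1 at column 1 and diagonals 3.
(4,5) attacks row 1 at column 5 and diagonals 2.
(5,2) attacks row 1 at column 2 and diagonals 6.
(6,6) attacks row 1 at column 6 and diagonals 1.
(7,3) attacks row 1 at column 3.
Attacked columns: {1, 2, 3, 4, 5, 6}. Safe: {7}.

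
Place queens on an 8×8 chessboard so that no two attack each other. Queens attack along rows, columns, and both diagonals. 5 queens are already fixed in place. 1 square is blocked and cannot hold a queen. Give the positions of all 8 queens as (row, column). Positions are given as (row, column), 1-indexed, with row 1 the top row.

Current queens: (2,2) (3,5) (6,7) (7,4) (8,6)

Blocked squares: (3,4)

(1,8) (2,2) (3,5) (4,3) (5,1) (6,7) (7,4) (8,6)

Row 1: attacked by (2,2)→{1,2,3}; (3,5)→{3,5,7}; (6,7)→{2,7}; (7,4)→{4}; (8,6)→{6}. Safe: 8. Place at column 8.
Row 4: attacked by (1,8)→{5,8}; (2,2)→{2,4}; (3,5)→{4,5,6}; (6,7)→{5,7}; (7,4)→{1,4,7}; (8,6)→{2,6}. Safe: 3. Place at column 3.
Row 5: attacked by (1,8)→{4,8}; (2,2)→{2,5}; (3,5)→{3,5,7}; (4,3)→{2,3,4}; (6,7)→{6,7,8}; (7,4)→{2,4,6}; (8,6)→{3,6}. Safe: 1. Place at column 1.
Columns [8, 2, 5, 3, 1, 7, 4, 6], r−c [-7, 0, -2, 1, 4, -1, 3, 2], r+c [9, 4, 8, 7, 6, 13, 11, 14] are all distinct, so no two queens attack.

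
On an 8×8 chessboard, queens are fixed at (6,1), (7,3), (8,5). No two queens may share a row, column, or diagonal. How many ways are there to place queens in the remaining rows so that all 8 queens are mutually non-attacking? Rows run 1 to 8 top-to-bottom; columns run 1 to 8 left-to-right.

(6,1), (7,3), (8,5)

Branch on row 1: col 2 → 0; col 4 → 1; col 7 → 1; col 8 → 0.
Sum: 0 + 1 + 1 + 0 = 2.

2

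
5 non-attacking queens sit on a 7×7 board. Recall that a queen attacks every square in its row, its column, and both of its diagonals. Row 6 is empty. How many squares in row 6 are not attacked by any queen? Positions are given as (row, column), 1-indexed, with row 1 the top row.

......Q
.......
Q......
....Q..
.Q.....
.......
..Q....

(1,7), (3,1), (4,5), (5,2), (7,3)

1

(1,7) attacks row 6 at column 7 and diagonals 2.
(3,1) attacks row 6 at column 1 and diagonals 4.
(4,5) attacks row 6 at column 5 and diagonals 3, 7.
(5,2) attacks row 6 at column 2 and diagonals 1, 3.
(7,3) attacks row 6 at column 3 and diagonals 2, 4.
Attacked columns: {1, 2, 3, 4, 5, 7}. Safe: {6}.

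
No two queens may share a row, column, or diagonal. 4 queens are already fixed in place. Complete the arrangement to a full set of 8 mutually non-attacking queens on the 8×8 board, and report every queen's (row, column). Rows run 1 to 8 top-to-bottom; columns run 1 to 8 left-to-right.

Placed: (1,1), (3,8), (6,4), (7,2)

(1,1) (2,6) (3,8) (4,3) (5,7) (6,4) (7,2) (8,5)

Row 2: attacked by (1,1)→{1,2}; (3,8)→{7,8}; (6,4)→{4,8}; (7,2)→{2,7}. Safe: 3, 5, 6. Place at column 6.
Row 4: attacked by (1,1)→{1,4}; (2,6)→{4,6,8}; (3,8)→{7,8}; (6,4)→{2,4,6}; (7,2)→{2,5}. Safe: 3. Place at column 3.
Row 5: attacked by (1,1)→{1,5}; (2,6)→{3,6}; (3,8)→{6,8}; (4,3)→{2,3,4}; (6,4)→{3,4,5}; (7,2)→{2,4}. Safe: 7. Place at column 7.
Row 8: attacked by (1,1)→{1,8}; (2,6)→{6}; (3,8)→{3,8}; (4,3)→{3,7}; (5,7)→{4,7}; (6,4)→{2,4,6}; (7,2)→{1,2,3}. Safe: 5. Place at column 5.
Columns [1, 6, 8, 3, 7, 4, 2, 5], r−c [0, -4, -5, 1, -2, 2, 5, 3], r+c [2, 8, 11, 7, 12, 10, 9, 13] are all distinct, so no two queens attack.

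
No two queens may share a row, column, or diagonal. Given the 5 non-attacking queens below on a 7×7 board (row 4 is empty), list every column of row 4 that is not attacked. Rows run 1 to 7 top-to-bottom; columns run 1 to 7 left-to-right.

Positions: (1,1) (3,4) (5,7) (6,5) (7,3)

(1,1) attacks row 4 at column 1 and diagonals 4.
(3,4) attacks row 4 at column 4 and diagonals 3, 5.
(5,7) attacks row 4 at column 7 and diagonals 6.
(6,5) attacks row 4 at column 5 and diagonals 3, 7.
(7,3) attacks row 4 at column 3 and diagonals 6.
Attacked columns: {1, 3, 4, 5, 6, 7}. Safe: {2}.

columns 2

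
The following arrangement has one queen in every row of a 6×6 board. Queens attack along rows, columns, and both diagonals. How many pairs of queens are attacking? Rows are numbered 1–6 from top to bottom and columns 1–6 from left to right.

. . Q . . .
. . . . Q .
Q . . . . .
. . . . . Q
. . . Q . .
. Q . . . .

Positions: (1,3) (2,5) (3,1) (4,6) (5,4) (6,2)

2

Same diagonal: (1,3)–(3,1) (|1−3| = |3−1| = 2); (1,3)–(4,6) (|1−4| = |3−6| = 3).
Total attacking pairs: 2.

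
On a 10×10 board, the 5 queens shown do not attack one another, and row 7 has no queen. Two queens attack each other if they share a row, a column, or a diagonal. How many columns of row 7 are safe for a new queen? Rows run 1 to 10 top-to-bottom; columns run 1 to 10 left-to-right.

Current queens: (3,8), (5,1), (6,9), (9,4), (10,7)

(3,8) attacks row 7 at column 8 and diagonals 4.
(5,1) attacks row 7 at column 1 and diagonals 3.
(6,9) attacks row 7 at column 9 and diagonals 8, 10.
(9,4) attacks row 7 at column 4 and diagonals 2, 6.
(10,7) attacks row 7 at column 7 and diagonals 4, 10.
Attacked columns: {1, 2, 3, 4, 6, 7, 8, 9, 10}. Safe: {5}.

1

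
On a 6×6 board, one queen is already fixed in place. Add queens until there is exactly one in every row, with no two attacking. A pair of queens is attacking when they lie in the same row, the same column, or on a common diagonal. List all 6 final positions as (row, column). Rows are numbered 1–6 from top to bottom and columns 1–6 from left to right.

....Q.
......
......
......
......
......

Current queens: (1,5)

(1,5) (2,3) (3,1) (4,6) (5,4) (6,2)

Row 2: attacked by (1,5)→{4,5,6}. Safe: 1, 2, 3. Place at column 3.
Row 3: attacked by (1,5)→{3,5}; (2,3)→{2,3,4}. Safe: 1, 6. Place at column 1.
Row 4: attacked by (1,5)→{2,5}; (2,3)→{1,3,5}; (3,1)→{1,2}. Safe: 4, 6. Place at column 6.
Row 5: attacked by (1,5)→{1,5}; (2,3)→{3,6}; (3,1)→{1,3}; (4,6)→{5,6}. Safe: 2, 4. Place at column 4.
Row 6: attacked by (1,5)→{5}; (2,3)→{3}; (3,1)→{1,4}; (4,6)→{4,6}; (5,4)→{3,4,5}. Safe: 2. Place at column 2.
Columns [5, 3, 1, 6, 4, 2], r−c [-4, -1, 2, -2, 1, 4], r+c [6, 5, 4, 10, 9, 8] are all distinct, so no two queens attack.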